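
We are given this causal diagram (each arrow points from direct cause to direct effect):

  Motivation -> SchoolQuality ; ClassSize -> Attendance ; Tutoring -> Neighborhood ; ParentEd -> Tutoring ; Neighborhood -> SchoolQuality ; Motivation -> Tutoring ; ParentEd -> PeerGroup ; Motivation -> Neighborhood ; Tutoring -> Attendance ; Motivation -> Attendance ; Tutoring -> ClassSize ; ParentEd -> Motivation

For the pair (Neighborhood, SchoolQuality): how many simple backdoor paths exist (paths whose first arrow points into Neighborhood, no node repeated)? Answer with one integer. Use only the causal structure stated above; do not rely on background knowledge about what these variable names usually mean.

A backdoor path from Neighborhood to SchoolQuality is any simple undirected path whose first edge points into Neighborhood (i.e. leaves Neighborhood via a parent).
Parents of Neighborhood: {Motivation, Tutoring}.
Enumerating:
  P1: Neighborhood <- Motivation -> SchoolQuality
  P2: Neighborhood <- Tutoring <- ParentEd -> Motivation -> SchoolQuality
  P3: Neighborhood <- Tutoring <- Motivation -> SchoolQuality
  P4: Neighborhood <- Tutoring -> ClassSize -> Attendance <- Motivation -> SchoolQuality
  P5: Neighborhood <- Tutoring -> Attendance <- Motivation -> SchoolQuality
That exhausts the simple backdoor paths. Count: 5.

5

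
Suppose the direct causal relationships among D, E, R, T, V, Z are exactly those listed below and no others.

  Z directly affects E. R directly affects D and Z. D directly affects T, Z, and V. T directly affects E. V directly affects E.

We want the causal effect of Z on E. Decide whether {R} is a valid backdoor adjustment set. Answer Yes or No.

Backdoor paths from Z to E (paths whose first edge points into Z):
  P1: Z <- R -> D -> V -> E
  P2: Z <- R -> D -> T -> E
  P3: Z <- D -> V -> E
  P4: Z <- D -> T -> E
Condition 1 (no descendant of Z in the set): holds — descendants of Z are {E}; none are in {R}.
Condition 2 (every backdoor path blocked by {R}):
  P1: blocked at fork node R ∈ conditioning set.
  P2: blocked at fork node R ∈ conditioning set.
  P3: open — no interior node is in the conditioning set.
  P4: open — no interior node is in the conditioning set.
{R} does not satisfy the backdoor criterion.

No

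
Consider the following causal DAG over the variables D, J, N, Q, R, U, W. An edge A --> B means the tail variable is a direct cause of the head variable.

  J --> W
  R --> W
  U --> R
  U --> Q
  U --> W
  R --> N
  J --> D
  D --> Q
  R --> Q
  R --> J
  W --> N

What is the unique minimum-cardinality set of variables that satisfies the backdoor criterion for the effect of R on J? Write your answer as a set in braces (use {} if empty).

{}

Variables eligible for adjustment (non-descendants of R, excluding R and J): {U}.
Backdoor paths from R to J:
  P1: R <- U -> W <- J
  P2: R <- U -> Q <- D <- J
Each backdoor path contains an unconditioned collider, so every path is already blocked with the empty conditioning set:
  P1: blocked at collider W (neither it nor any descendant is in the conditioning set).
  P2: blocked at collider Q (neither it nor any descendant is in the conditioning set).
The empty set is therefore the unique smallest valid set.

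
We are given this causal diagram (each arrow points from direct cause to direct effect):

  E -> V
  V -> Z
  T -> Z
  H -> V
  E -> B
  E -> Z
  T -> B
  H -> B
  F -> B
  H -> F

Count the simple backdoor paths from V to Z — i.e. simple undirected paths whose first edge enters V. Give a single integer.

A backdoor path from V to Z is any simple undirected path whose first edge points into V (i.e. leaves V via a parent).
Parents of V: {E, H}.
Enumerating:
  P1: V <- H -> F -> B <- E -> Z
  P2: V <- H -> F -> B <- T -> Z
  P3: V <- H -> B <- E -> Z
  P4: V <- H -> B <- T -> Z
  P5: V <- E -> Z
  P6: V <- E -> B <- T -> Z
That exhausts the simple backdoor paths. Count: 6.

6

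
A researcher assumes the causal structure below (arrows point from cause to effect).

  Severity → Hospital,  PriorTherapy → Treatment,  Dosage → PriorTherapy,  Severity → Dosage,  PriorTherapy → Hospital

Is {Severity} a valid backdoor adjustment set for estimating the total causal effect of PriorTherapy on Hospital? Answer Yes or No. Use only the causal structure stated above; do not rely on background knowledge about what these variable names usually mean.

Backdoor paths from PriorTherapy to Hospital (paths whose first edge points into PriorTherapy):
  P1: PriorTherapy <- Dosage <- Severity -> Hospital
Condition 1 (no descendant of PriorTherapy in the set): holds — descendants of PriorTherapy are {Hospital, Treatment}; none are in {Severity}.
Condition 2 (every backdoor path blocked by {Severity}):
  P1: blocked at fork node Severity ∈ conditioning set.
{Severity} satisfies the backdoor criterion.

Yes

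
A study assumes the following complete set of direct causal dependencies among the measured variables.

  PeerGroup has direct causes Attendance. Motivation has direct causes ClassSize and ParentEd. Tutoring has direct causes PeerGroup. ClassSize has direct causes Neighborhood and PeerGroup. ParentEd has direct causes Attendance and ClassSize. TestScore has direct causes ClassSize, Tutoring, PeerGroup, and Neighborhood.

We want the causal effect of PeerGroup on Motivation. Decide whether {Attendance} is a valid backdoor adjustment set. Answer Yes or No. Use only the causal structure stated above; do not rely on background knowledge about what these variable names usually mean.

Yes

Backdoor paths from PeerGroup to Motivation (paths whose first edge points into PeerGroup):
  P1: PeerGroup <- Attendance -> ParentEd <- ClassSize -> Motivation
  P2: PeerGroup <- Attendance -> ParentEd -> Motivation
Condition 1 (no descendant of PeerGroup in the set): holds — descendants of PeerGroup are {ClassSize, Motivation, ParentEd, TestScore, Tutoring}; none are in {Attendance}.
Condition 2 (every backdoor path blocked by {Attendance}):
  P1: blocked at fork node Attendance ∈ conditioning set.
  P2: blocked at fork node Attendance ∈ conditioning set.
{Attendance} satisfies the backdoor criterion.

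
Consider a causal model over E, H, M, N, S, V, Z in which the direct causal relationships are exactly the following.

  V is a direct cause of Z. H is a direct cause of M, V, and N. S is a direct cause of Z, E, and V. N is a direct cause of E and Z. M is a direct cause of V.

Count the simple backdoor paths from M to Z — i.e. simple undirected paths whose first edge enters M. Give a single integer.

6

A backdoor path from M to Z is any simple undirected path whose first edge points into M (i.e. leaves M via a parent).
Parents of M: {H}.
Enumerating:
  P1: M <- H -> V <- S -> E <- N -> Z
  P2: M <- H -> V <- S -> Z
  P3: M <- H -> V -> Z
  P4: M <- H -> N -> E <- S -> V -> Z
  P5: M <- H -> N -> E <- S -> Z
  P6: M <- H -> N -> Z
That exhausts the simple backdoor paths. Count: 6.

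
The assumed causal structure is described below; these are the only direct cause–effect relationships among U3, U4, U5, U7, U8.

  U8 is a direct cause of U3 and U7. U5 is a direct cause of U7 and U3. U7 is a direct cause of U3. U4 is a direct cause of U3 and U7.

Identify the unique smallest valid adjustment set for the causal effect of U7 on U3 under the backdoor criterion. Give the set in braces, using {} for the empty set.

{U4, U5, U8}

Variables eligible for adjustment (non-descendants of U7, excluding U7 and U3): {U4, U5, U8}.
Backdoor paths from U7 to U3:
  P1: U7 <- U8 -> U3
  P2: U7 <- U4 -> U3
  P3: U7 <- U5 -> U3
The empty set is not sufficient: P1 (U7 <- U8 -> U3) has no collider blocking it and no conditioned non-collider, so it is open.
Try {U4, U5, U8}:
  P1: blocked at fork node U8 ∈ conditioning set.
  P2: blocked at fork node U4 ∈ conditioning set.
  P3: blocked at fork node U5 ∈ conditioning set.
{U4, U5, U8} contains no descendant of U7 and blocks every backdoor path.
Every element of {U4, U5, U8} is needed (dropping U4 leaves P2 open; dropping U5 leaves P3 open; dropping U8 leaves P1 open), so no proper subset is valid.
Among all size-3 subsets of the eligible variables, only {U4, U5, U8} blocks every backdoor path, so it is the unique smallest valid adjustment set.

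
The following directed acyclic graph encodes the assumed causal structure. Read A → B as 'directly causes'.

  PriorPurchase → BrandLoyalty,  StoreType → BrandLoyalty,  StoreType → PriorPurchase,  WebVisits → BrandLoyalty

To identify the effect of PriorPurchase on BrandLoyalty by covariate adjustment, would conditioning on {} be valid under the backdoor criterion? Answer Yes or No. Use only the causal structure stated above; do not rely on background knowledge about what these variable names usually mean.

No

Backdoor paths from PriorPurchase to BrandLoyalty (paths whose first edge points into PriorPurchase):
  P1: PriorPurchase <- StoreType -> BrandLoyalty
Condition 1 (no descendant of PriorPurchase in the set): holds — descendants of PriorPurchase are {BrandLoyalty}; none are in {}.
Condition 2 (every backdoor path blocked by {}):
  P1: open — no interior node is in the conditioning set.
{} does not satisfy the backdoor criterion.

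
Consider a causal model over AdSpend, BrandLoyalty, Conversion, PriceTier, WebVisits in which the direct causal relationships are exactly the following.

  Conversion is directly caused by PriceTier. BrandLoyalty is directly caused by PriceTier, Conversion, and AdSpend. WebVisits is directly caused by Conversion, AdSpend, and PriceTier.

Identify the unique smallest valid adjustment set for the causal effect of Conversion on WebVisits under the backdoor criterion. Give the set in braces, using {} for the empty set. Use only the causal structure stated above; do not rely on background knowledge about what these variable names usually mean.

Variables eligible for adjustment (non-descendants of Conversion, excluding Conversion and WebVisits): {AdSpend, PriceTier}.
Backdoor paths from Conversion to WebVisits:
  P1: Conversion <- PriceTier -> BrandLoyalty <- AdSpend -> WebVisits
  P2: Conversion <- PriceTier -> WebVisits
The empty set is not sufficient: P2 (Conversion <- PriceTier -> WebVisits) has no collider blocking it and no conditioned non-collider, so it is open.
Try {PriceTier}:
  P1: blocked at fork node PriceTier ∈ conditioning set.
  P2: blocked at fork node PriceTier ∈ conditioning set.
{PriceTier} contains no descendant of Conversion and blocks every backdoor path.
No other singleton works — e.g. {AdSpend} leaves P2 open — so {PriceTier} is the unique smallest valid adjustment set.

{PriceTier}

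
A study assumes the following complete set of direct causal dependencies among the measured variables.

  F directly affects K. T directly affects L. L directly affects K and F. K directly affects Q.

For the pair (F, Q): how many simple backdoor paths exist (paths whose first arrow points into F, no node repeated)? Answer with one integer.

A backdoor path from F to Q is any simple undirected path whose first edge points into F (i.e. leaves F via a parent).
Parents of F: {L}.
Enumerating:
  P1: F <- L -> K -> Q
That exhausts the simple backdoor paths. Count: 1.

1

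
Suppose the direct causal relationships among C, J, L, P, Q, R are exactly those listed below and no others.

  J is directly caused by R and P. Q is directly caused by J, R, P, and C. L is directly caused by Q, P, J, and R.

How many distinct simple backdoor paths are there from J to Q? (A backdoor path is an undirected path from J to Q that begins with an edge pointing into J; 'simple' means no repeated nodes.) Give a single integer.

A backdoor path from J to Q is any simple undirected path whose first edge points into J (i.e. leaves J via a parent).
Parents of J: {P, R}.
Enumerating:
  P1: J <- P -> Q
  P2: J <- P -> L <- R -> Q
  P3: J <- P -> L <- Q
  P4: J <- R -> Q
  P5: J <- R -> L <- P -> Q
  P6: J <- R -> L <- Q
That exhausts the simple backdoor paths. Count: 6.

6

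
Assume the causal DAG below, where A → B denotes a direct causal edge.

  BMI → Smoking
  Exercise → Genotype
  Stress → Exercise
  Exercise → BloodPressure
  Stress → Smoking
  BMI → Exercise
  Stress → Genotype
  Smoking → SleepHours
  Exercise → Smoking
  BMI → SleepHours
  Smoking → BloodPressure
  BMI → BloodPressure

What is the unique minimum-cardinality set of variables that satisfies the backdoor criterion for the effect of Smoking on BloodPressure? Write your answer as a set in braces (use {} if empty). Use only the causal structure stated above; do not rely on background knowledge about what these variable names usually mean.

{BMI, Exercise}

Variables eligible for adjustment (non-descendants of Smoking, excluding Smoking and BloodPressure): {BMI, Exercise, Genotype, Stress}.
Backdoor paths from Smoking to BloodPressure:
  P1: Smoking <- Stress -> Exercise <- BMI -> BloodPressure
  P2: Smoking <- Stress -> Exercise -> BloodPressure
  P3: Smoking <- Stress -> Genotype <- Exercise <- BMI -> BloodPressure
  P4: Smoking <- Stress -> Genotype <- Exercise -> BloodPressure
  P5: Smoking <- BMI -> Exercise -> BloodPressure
  P6: Smoking <- BMI -> BloodPressure
  P7: Smoking <- Exercise <- BMI -> BloodPressure
  P8: Smoking <- Exercise -> BloodPressure
The empty set is not sufficient: P2 (Smoking <- Stress -> Exercise -> BloodPressure) has no collider blocking it and no conditioned non-collider, so it is open.
Try {BMI, Exercise}:
  P1: blocked at fork node BMI ∈ conditioning set.
  P2: blocked at chain node Exercise ∈ conditioning set.
  P3: blocked at collider Genotype (neither it nor any descendant is in the conditioning set).
  P4: blocked at collider Genotype (neither it nor any descendant is in the conditioning set).
  P5: blocked at fork node BMI ∈ conditioning set.
  P6: blocked at fork node BMI ∈ conditioning set.
  P7: blocked at chain node Exercise ∈ conditioning set.
  P8: blocked at fork node Exercise ∈ conditioning set.
{BMI, Exercise} contains no descendant of Smoking and blocks every backdoor path.
Every element of {BMI, Exercise} is needed (dropping BMI leaves P1 open; dropping Exercise leaves P2 open), so no proper subset is valid.
Among all size-2 subsets of the eligible variables, only {BMI, Exercise} blocks every backdoor path, so it is the unique smallest valid adjustment set.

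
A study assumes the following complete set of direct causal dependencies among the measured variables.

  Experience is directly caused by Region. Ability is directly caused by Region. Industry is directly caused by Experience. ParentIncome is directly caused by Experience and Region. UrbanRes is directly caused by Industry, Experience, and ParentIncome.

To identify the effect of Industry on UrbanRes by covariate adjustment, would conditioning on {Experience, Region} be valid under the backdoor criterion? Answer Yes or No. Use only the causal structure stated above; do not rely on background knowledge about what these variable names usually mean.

Backdoor paths from Industry to UrbanRes (paths whose first edge points into Industry):
  P1: Industry <- Experience <- Region -> ParentIncome -> UrbanRes
  P2: Industry <- Experience -> ParentIncome -> UrbanRes
  P3: Industry <- Experience -> UrbanRes
Condition 1 (no descendant of Industry in the set): holds — descendants of Industry are {UrbanRes}; none are in {Experience, Region}.
Condition 2 (every backdoor path blocked by {Experience, Region}):
  P1: blocked at chain node Experience ∈ conditioning set.
  P2: blocked at fork node Experience ∈ conditioning set.
  P3: blocked at fork node Experience ∈ conditioning set.
{Experience, Region} satisfies the backdoor criterion.

Yes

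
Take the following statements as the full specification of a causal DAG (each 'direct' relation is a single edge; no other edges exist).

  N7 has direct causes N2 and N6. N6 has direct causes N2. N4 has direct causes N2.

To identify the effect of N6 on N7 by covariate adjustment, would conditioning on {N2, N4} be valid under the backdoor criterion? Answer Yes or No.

Yes

Backdoor paths from N6 to N7 (paths whose first edge points into N6):
  P1: N6 <- N2 -> N7
Condition 1 (no descendant of N6 in the set): holds — descendants of N6 are {N7}; none are in {N2, N4}.
Condition 2 (every backdoor path blocked by {N2, N4}):
  P1: blocked at fork node N2 ∈ conditioning set.
{N2, N4} satisfies the backdoor criterion.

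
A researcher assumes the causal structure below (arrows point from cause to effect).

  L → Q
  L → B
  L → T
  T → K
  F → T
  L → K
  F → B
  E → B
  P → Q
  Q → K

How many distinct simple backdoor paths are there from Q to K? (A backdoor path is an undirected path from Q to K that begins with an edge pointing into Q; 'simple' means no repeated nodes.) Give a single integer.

3

A backdoor path from Q to K is any simple undirected path whose first edge points into Q (i.e. leaves Q via a parent).
Parents of Q: {L, P}.
Enumerating:
  P1: Q <- L -> T -> K
  P2: Q <- L -> K
  P3: Q <- L -> B <- F -> T -> K
That exhausts the simple backdoor paths. Count: 3.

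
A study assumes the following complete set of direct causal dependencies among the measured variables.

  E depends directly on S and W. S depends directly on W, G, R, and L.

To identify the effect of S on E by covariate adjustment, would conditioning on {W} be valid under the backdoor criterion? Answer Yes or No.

Yes

Backdoor paths from S to E (paths whose first edge points into S):
  P1: S <- W -> E
Condition 1 (no descendant of S in the set): holds — descendants of S are {E}; none are in {W}.
Condition 2 (every backdoor path blocked by {W}):
  P1: blocked at fork node W ∈ conditioning set.
{W} satisfies the backdoor criterion.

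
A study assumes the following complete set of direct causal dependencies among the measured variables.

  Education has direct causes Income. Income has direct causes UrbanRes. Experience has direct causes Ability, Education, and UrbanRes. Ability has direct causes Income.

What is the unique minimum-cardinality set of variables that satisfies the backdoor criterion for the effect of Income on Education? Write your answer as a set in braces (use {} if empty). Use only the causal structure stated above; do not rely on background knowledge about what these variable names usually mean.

Variables eligible for adjustment (non-descendants of Income, excluding Income and Education): {UrbanRes}.
Backdoor paths from Income to Education:
  P1: Income <- UrbanRes -> Experience <- Education
Each backdoor path contains an unconditioned collider, so every path is already blocked with the empty conditioning set:
  P1: blocked at collider Experience (neither it nor any descendant is in the conditioning set).
The empty set is therefore the unique smallest valid set.

{}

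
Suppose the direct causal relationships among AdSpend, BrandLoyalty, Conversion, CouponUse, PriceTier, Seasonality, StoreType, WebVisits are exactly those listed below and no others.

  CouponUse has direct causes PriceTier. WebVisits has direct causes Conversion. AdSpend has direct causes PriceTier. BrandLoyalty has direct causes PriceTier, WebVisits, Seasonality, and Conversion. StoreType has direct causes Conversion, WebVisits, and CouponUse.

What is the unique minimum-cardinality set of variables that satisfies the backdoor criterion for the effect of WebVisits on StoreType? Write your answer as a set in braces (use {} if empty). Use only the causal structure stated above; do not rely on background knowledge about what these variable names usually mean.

{Conversion}

Variables eligible for adjustment (non-descendants of WebVisits, excluding WebVisits and StoreType): {AdSpend, Conversion, CouponUse, PriceTier, Seasonality}.
Backdoor paths from WebVisits to StoreType:
  P1: WebVisits <- Conversion -> StoreType
  P2: WebVisits <- Conversion -> BrandLoyalty <- PriceTier -> CouponUse -> StoreType
The empty set is not sufficient: P1 (WebVisits <- Conversion -> StoreType) has no collider blocking it and no conditioned non-collider, so it is open.
Try {Conversion}:
  P1: blocked at fork node Conversion ∈ conditioning set.
  P2: blocked at fork node Conversion ∈ conditioning set.
{Conversion} contains no descendant of WebVisits and blocks every backdoor path.
No other singleton works — e.g. {Seasonality} leaves P1 open — so {Conversion} is the unique smallest valid adjustment set.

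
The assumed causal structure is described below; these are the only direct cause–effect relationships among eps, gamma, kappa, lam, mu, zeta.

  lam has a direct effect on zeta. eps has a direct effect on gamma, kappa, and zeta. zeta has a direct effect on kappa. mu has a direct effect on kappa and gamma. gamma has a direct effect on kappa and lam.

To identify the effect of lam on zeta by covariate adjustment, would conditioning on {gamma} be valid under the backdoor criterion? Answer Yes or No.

Backdoor paths from lam to zeta (paths whose first edge points into lam):
  P1: lam <- gamma <- eps -> zeta
  P2: lam <- gamma <- eps -> kappa <- zeta
  P3: lam <- gamma <- mu -> kappa <- eps -> zeta
  P4: lam <- gamma <- mu -> kappa <- zeta
  P5: lam <- gamma -> kappa <- eps -> zeta
  P6: lam <- gamma -> kappa <- zeta
Condition 1 (no descendant of lam in the set): holds — descendants of lam are {kappa, zeta}; none are in {gamma}.
Condition 2 (every backdoor path blocked by {gamma}):
  P1: blocked at chain node gamma ∈ conditioning set.
  P2: blocked at chain node gamma ∈ conditioning set.
  P3: blocked at chain node gamma ∈ conditioning set.
  P4: blocked at chain node gamma ∈ conditioning set.
  P5: blocked at fork node gamma ∈ conditioning set.
  P6: blocked at fork node gamma ∈ conditioning set.
{gamma} satisfies the backdoor criterion.

Yes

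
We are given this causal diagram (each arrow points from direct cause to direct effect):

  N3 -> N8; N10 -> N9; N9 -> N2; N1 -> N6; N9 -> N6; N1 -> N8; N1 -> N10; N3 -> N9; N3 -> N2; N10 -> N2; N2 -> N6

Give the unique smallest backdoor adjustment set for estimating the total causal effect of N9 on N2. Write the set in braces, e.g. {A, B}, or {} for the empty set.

{N10, N3}

Variables eligible for adjustment (non-descendants of N9, excluding N9 and N2): {N1, N10, N3, N8}.
Backdoor paths from N9 to N2:
  P1: N9 <- N3 -> N8 <- N1 -> N10 -> N2
  P2: N9 <- N3 -> N8 <- N1 -> N6 <- N2
  P3: N9 <- N3 -> N2
  P4: N9 <- N10 <- N1 -> N8 <- N3 -> N2
  P5: N9 <- N10 <- N1 -> N6 <- N2
  P6: N9 <- N10 -> N2
The empty set is not sufficient: P3 (N9 <- N3 -> N2) has no collider blocking it and no conditioned non-collider, so it is open.
Try {N10, N3}:
  P1: blocked at fork node N3 ∈ conditioning set.
  P2: blocked at fork node N3 ∈ conditioning set.
  P3: blocked at fork node N3 ∈ conditioning set.
  P4: blocked at chain node N10 ∈ conditioning set.
  P5: blocked at chain node N10 ∈ conditioning set.
  P6: blocked at fork node N10 ∈ conditioning set.
{N10, N3} contains no descendant of N9 and blocks every backdoor path.
Every element of {N10, N3} is needed (dropping N10 leaves P6 open; dropping N3 leaves P3 open), so no proper subset is valid.
Among all size-2 subsets of the eligible variables, only {N10, N3} blocks every backdoor path, so it is the unique smallest valid adjustment set.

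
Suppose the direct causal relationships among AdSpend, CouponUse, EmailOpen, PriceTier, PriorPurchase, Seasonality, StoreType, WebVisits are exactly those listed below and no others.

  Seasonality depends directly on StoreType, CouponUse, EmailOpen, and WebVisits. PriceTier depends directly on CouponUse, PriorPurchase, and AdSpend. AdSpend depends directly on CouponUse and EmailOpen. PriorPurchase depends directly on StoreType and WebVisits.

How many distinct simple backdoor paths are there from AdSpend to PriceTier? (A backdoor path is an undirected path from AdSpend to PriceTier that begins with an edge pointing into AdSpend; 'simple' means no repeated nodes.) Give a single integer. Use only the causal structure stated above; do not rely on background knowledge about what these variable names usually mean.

6

A backdoor path from AdSpend to PriceTier is any simple undirected path whose first edge points into AdSpend (i.e. leaves AdSpend via a parent).
Parents of AdSpend: {CouponUse, EmailOpen}.
Enumerating:
  P1: AdSpend <- CouponUse -> PriceTier
  P2: AdSpend <- CouponUse -> Seasonality <- WebVisits -> PriorPurchase -> PriceTier
  P3: AdSpend <- CouponUse -> Seasonality <- StoreType -> PriorPurchase -> PriceTier
  P4: AdSpend <- EmailOpen -> Seasonality <- WebVisits -> PriorPurchase -> PriceTier
  P5: AdSpend <- EmailOpen -> Seasonality <- CouponUse -> PriceTier
  P6: AdSpend <- EmailOpen -> Seasonality <- StoreType -> PriorPurchase -> PriceTier
That exhausts the simple backdoor paths. Count: 6.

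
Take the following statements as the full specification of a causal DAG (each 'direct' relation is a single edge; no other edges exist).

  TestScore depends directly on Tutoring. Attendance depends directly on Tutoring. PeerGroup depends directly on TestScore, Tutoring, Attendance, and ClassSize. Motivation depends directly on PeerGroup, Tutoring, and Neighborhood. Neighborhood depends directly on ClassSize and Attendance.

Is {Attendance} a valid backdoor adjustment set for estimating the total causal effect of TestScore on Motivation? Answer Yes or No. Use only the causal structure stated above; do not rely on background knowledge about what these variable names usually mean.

No

Backdoor paths from TestScore to Motivation (paths whose first edge points into TestScore):
  P1: TestScore <- Tutoring -> Attendance -> Neighborhood <- ClassSize -> PeerGroup -> Motivation
  P2: TestScore <- Tutoring -> Attendance -> Neighborhood -> Motivation
  P3: TestScore <- Tutoring -> Attendance -> PeerGroup <- ClassSize -> Neighborhood -> Motivation
  P4: TestScore <- Tutoring -> Attendance -> PeerGroup -> Motivation
  P5: TestScore <- Tutoring -> PeerGroup <- ClassSize -> Neighborhood -> Motivation
  P6: TestScore <- Tutoring -> PeerGroup <- Attendance -> Neighborhood -> Motivation
  P7: TestScore <- Tutoring -> PeerGroup -> Motivation
  P8: TestScore <- Tutoring -> Motivation
Condition 1 (no descendant of TestScore in the set): holds — descendants of TestScore are {Motivation, PeerGroup}; none are in {Attendance}.
Condition 2 (every backdoor path blocked by {Attendance}):
  P1: blocked at chain node Attendance ∈ conditioning set.
  P2: blocked at chain node Attendance ∈ conditioning set.
  P3: blocked at chain node Attendance ∈ conditioning set.
  P4: blocked at chain node Attendance ∈ conditioning set.
  P5: blocked at collider PeerGroup (neither it nor any descendant is in the conditioning set).
  P6: blocked at collider PeerGroup (neither it nor any descendant is in the conditioning set).
  P7: open — no interior node is in the conditioning set.
  P8: open — no interior node is in the conditioning set.
{Attendance} does not satisfy the backdoor criterion.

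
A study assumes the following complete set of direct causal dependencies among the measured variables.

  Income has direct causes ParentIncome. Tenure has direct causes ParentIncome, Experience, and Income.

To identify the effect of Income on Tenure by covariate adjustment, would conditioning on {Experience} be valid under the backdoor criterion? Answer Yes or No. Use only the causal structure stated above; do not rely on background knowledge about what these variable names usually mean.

Backdoor paths from Income to Tenure (paths whose first edge points into Income):
  P1: Income <- ParentIncome -> Tenure
Condition 1 (no descendant of Income in the set): holds — descendants of Income are {Tenure}; none are in {Experience}.
Condition 2 (every backdoor path blocked by {Experience}):
  P1: open — no interior node is in the conditioning set.
{Experience} does not satisfy the backdoor criterion.

No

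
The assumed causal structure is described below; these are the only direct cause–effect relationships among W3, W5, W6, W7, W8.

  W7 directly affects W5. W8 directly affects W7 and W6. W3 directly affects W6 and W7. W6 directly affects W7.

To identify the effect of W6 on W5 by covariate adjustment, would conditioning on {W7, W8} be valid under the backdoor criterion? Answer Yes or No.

No

Backdoor paths from W6 to W5 (paths whose first edge points into W6):
  P1: W6 <- W3 -> W7 -> W5
  P2: W6 <- W8 -> W7 -> W5
Condition 1 (no descendant of W6 in the set): FAILS — W7 is a descendant of W6.
Condition 2 (every backdoor path blocked by {W7, W8}):
  P1: blocked at chain node W7 ∈ conditioning set.
  P2: blocked at fork node W8 ∈ conditioning set.
{W7, W8} does not satisfy the backdoor criterion.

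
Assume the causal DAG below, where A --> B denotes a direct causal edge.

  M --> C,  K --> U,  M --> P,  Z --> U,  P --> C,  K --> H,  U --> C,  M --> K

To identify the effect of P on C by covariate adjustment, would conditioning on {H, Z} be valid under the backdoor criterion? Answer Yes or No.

No

Backdoor paths from P to C (paths whose first edge points into P):
  P1: P <- M -> K -> U -> C
  P2: P <- M -> C
Condition 1 (no descendant of P in the set): holds — descendants of P are {C}; none are in {H, Z}.
Condition 2 (every backdoor path blocked by {H, Z}):
  P1: open — no interior node is in the conditioning set.
  P2: open — no interior node is in the conditioning set.
{H, Z} does not satisfy the backdoor criterion.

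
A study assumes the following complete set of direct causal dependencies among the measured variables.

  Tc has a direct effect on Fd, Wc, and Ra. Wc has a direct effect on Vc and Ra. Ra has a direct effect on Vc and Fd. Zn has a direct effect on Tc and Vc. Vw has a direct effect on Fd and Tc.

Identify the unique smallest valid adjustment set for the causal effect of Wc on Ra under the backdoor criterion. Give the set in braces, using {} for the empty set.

{Tc}

Variables eligible for adjustment (non-descendants of Wc, excluding Wc and Ra): {Tc, Vw, Zn}.
Backdoor paths from Wc to Ra:
  P1: Wc <- Tc <- Vw -> Fd <- Ra
  P2: Wc <- Tc <- Zn -> Vc <- Ra
  P3: Wc <- Tc -> Ra
  P4: Wc <- Tc -> Fd <- Ra
The empty set is not sufficient: P3 (Wc <- Tc -> Ra) has no collider blocking it and no conditioned non-collider, so it is open.
Try {Tc}:
  P1: blocked at chain node Tc ∈ conditioning set.
  P2: blocked at chain node Tc ∈ conditioning set.
  P3: blocked at fork node Tc ∈ conditioning set.
  P4: blocked at fork node Tc ∈ conditioning set.
{Tc} contains no descendant of Wc and blocks every backdoor path.
No other singleton works — e.g. {Vw} leaves P3 open — so {Tc} is the unique smallest valid adjustment set.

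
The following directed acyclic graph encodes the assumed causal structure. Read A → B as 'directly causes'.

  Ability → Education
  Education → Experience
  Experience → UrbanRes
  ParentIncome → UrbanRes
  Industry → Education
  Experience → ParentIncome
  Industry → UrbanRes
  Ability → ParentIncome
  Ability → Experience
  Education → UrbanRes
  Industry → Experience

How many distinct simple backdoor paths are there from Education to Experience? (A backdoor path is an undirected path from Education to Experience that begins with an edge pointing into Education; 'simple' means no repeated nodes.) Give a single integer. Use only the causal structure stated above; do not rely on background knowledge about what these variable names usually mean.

8

A backdoor path from Education to Experience is any simple undirected path whose first edge points into Education (i.e. leaves Education via a parent).
Parents of Education: {Ability, Industry}.
Enumerating:
  P1: Education <- Industry -> Experience
  P2: Education <- Industry -> UrbanRes <- Experience
  P3: Education <- Industry -> UrbanRes <- ParentIncome <- Ability -> Experience
  P4: Education <- Industry -> UrbanRes <- ParentIncome <- Experience
  P5: Education <- Ability -> Experience
  P6: Education <- Ability -> ParentIncome <- Experience
  P7: Education <- Ability -> ParentIncome -> UrbanRes <- Industry -> Experience
  P8: Education <- Ability -> ParentIncome -> UrbanRes <- Experience
That exhausts the simple backdoor paths. Count: 8.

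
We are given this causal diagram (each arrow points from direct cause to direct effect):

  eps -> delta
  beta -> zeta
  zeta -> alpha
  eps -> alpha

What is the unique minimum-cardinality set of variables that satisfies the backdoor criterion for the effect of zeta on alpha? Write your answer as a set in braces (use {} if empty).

Variables eligible for adjustment (non-descendants of zeta, excluding zeta and alpha): {beta, delta, eps}.
Backdoor paths from zeta to alpha:
  (none)
With no backdoor paths the empty set already satisfies the criterion, and it is trivially minimal.

{}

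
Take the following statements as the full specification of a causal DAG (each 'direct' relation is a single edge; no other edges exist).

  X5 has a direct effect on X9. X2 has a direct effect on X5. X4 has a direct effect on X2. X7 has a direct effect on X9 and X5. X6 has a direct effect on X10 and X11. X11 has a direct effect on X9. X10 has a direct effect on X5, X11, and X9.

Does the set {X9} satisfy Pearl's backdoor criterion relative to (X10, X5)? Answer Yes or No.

No

Backdoor paths from X10 to X5 (paths whose first edge points into X10):
  P1: X10 <- X6 -> X11 -> X9 <- X7 -> X5
  P2: X10 <- X6 -> X11 -> X9 <- X5
Condition 1 (no descendant of X10 in the set): FAILS — X9 is a descendant of X10.
Condition 2 (every backdoor path blocked by {X9}):
  P1: open — collider(s) X9 are conditioned on (or have a conditioned descendant) and no non-collider on the path is in the set.
  P2: open — collider(s) X9 are conditioned on (or have a conditioned descendant) and no non-collider on the path is in the set.
{X9} does not satisfy the backdoor criterion.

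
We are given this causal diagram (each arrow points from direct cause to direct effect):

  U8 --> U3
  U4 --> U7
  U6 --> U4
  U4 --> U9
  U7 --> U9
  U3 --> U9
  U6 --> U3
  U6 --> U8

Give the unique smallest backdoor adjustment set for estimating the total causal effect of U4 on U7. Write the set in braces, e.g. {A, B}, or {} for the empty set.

Variables eligible for adjustment (non-descendants of U4, excluding U4 and U7): {U3, U6, U8}.
Backdoor paths from U4 to U7:
  P1: U4 <- U6 -> U8 -> U3 -> U9 <- U7
  P2: U4 <- U6 -> U3 -> U9 <- U7
Each backdoor path contains an unconditioned collider, so every path is already blocked with the empty conditioning set:
  P1: blocked at collider U9 (neither it nor any descendant is in the conditioning set).
  P2: blocked at collider U9 (neither it nor any descendant is in the conditioning set).
The empty set is therefore the unique smallest valid set.

{}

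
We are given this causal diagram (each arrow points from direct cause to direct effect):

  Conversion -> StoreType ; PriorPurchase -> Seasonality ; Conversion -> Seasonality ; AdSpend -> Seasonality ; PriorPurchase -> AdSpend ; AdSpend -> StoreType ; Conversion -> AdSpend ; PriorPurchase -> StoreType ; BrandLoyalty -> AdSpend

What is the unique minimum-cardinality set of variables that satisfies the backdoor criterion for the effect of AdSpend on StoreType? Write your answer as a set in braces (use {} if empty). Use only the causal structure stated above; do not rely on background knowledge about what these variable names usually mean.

{Conversion, PriorPurchase}

Variables eligible for adjustment (non-descendants of AdSpend, excluding AdSpend and StoreType): {BrandLoyalty, Conversion, PriorPurchase}.
Backdoor paths from AdSpend to StoreType:
  P1: AdSpend <- PriorPurchase -> Seasonality <- Conversion -> StoreType
  P2: AdSpend <- PriorPurchase -> StoreType
  P3: AdSpend <- Conversion -> Seasonality <- PriorPurchase -> StoreType
  P4: AdSpend <- Conversion -> StoreType
The empty set is not sufficient: P2 (AdSpend <- PriorPurchase -> StoreType) has no collider blocking it and no conditioned non-collider, so it is open.
Try {Conversion, PriorPurchase}:
  P1: blocked at fork node PriorPurchase ∈ conditioning set.
  P2: blocked at fork node PriorPurchase ∈ conditioning set.
  P3: blocked at fork node Conversion ∈ conditioning set.
  P4: blocked at fork node Conversion ∈ conditioning set.
{Conversion, PriorPurchase} contains no descendant of AdSpend and blocks every backdoor path.
Every element of {Conversion, PriorPurchase} is needed (dropping Conversion leaves P4 open; dropping PriorPurchase leaves P2 open), so no proper subset is valid.
Among all size-2 subsets of the eligible variables, only {Conversion, PriorPurchase} blocks every backdoor path, so it is the unique smallest valid adjustment set.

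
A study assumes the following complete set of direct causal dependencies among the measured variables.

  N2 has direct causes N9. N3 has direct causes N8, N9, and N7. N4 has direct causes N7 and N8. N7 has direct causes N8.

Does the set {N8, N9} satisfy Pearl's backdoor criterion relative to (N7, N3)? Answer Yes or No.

Yes

Backdoor paths from N7 to N3 (paths whose first edge points into N7):
  P1: N7 <- N8 -> N3
Condition 1 (no descendant of N7 in the set): holds — descendants of N7 are {N3, N4}; none are in {N8, N9}.
Condition 2 (every backdoor path blocked by {N8, N9}):
  P1: blocked at fork node N8 ∈ conditioning set.
{N8, N9} satisfies the backdoor criterion.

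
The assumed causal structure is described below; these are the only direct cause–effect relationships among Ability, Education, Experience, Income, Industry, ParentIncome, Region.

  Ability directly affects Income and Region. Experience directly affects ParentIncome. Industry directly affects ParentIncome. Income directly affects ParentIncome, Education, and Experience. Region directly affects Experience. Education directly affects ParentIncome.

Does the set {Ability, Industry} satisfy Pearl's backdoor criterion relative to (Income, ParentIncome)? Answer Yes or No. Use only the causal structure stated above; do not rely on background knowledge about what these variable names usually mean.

Backdoor paths from Income to ParentIncome (paths whose first edge points into Income):
  P1: Income <- Ability -> Region -> Experience -> ParentIncome
Condition 1 (no descendant of Income in the set): holds — descendants of Income are {Education, Experience, ParentIncome}; none are in {Ability, Industry}.
Condition 2 (every backdoor path blocked by {Ability, Industry}):
  P1: blocked at fork node Ability ∈ conditioning set.
{Ability, Industry} satisfies the backdoor criterion.

Yes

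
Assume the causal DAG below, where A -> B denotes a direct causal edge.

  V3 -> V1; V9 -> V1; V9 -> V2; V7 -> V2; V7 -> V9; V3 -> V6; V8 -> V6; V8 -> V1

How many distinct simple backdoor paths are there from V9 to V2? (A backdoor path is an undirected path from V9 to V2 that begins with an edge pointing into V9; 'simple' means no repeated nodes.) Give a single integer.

A backdoor path from V9 to V2 is any simple undirected path whose first edge points into V9 (i.e. leaves V9 via a parent).
Parents of V9: {V7}.
Enumerating:
  P1: V9 <- V7 -> V2
That exhausts the simple backdoor paths. Count: 1.

1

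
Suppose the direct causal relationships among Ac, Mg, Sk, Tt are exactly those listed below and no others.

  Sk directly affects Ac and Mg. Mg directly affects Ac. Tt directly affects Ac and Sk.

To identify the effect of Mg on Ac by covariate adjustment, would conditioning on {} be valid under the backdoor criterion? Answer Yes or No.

Backdoor paths from Mg to Ac (paths whose first edge points into Mg):
  P1: Mg <- Sk <- Tt -> Ac
  P2: Mg <- Sk -> Ac
Condition 1 (no descendant of Mg in the set): holds — descendants of Mg are {Ac}; none are in {}.
Condition 2 (every backdoor path blocked by {}):
  P1: open — no interior node is in the conditioning set.
  P2: open — no interior node is in the conditioning set.
{} does not satisfy the backdoor criterion.

No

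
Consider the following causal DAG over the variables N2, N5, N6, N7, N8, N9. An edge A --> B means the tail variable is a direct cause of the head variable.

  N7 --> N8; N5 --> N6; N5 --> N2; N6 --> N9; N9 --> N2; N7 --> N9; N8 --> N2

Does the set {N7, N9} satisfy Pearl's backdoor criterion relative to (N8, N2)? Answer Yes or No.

Yes

Backdoor paths from N8 to N2 (paths whose first edge points into N8):
  P1: N8 <- N7 -> N9 <- N6 <- N5 -> N2
  P2: N8 <- N7 -> N9 -> N2
Condition 1 (no descendant of N8 in the set): holds — descendants of N8 are {N2}; none are in {N7, N9}.
Condition 2 (every backdoor path blocked by {N7, N9}):
  P1: blocked at fork node N7 ∈ conditioning set.
  P2: blocked at fork node N7 ∈ conditioning set.
{N7, N9} satisfies the backdoor criterion.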